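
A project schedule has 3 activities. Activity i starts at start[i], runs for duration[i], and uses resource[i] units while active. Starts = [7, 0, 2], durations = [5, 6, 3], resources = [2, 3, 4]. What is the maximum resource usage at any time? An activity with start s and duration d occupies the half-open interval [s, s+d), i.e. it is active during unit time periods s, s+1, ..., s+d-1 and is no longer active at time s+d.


Each activity i is active on [start_i, start_i + duration_i).
Compute total resource usage per time slot:
  t=0: active resources = [3], total = 3
  t=1: active resources = [3], total = 3
  t=2: active resources = [3, 4], total = 7
  t=3: active resources = [3, 4], total = 7
  t=4: active resources = [3, 4], total = 7
  t=5: active resources = [3], total = 3
  t=6: active resources = [], total = 0
  t=7: active resources = [2], total = 2
  t=8: active resources = [2], total = 2
  t=9: active resources = [2], total = 2
  t=10: active resources = [2], total = 2
  t=11: active resources = [2], total = 2
Peak resource demand = 7

7


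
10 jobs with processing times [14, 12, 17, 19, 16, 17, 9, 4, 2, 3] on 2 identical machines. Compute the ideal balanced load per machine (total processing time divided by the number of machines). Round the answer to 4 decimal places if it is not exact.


Total processing time = 14 + 12 + 17 + 19 + 16 + 17 + 9 + 4 + 2 + 3 = 113
Number of machines = 2
Ideal balanced load = 113 / 2 = 56.5

56.5


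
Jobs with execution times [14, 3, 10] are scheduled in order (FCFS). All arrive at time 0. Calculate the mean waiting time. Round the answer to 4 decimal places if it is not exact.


FCFS order (as given): [14, 3, 10]
Waiting times:
  Job 1: wait = 0
  Job 2: wait = 14
  Job 3: wait = 17
Sum of waiting times = 31
Average waiting time = 31/3 = 10.3333

10.3333


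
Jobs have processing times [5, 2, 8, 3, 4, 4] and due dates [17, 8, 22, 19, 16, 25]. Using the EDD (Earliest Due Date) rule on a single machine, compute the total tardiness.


Sort by due date (EDD order): [(2, 8), (4, 16), (5, 17), (3, 19), (8, 22), (4, 25)]
Compute completion times and tardiness:
  Job 1: p=2, d=8, C=2, tardiness=max(0,2-8)=0
  Job 2: p=4, d=16, C=6, tardiness=max(0,6-16)=0
  Job 3: p=5, d=17, C=11, tardiness=max(0,11-17)=0
  Job 4: p=3, d=19, C=14, tardiness=max(0,14-19)=0
  Job 5: p=8, d=22, C=22, tardiness=max(0,22-22)=0
  Job 6: p=4, d=25, C=26, tardiness=max(0,26-25)=1
Total tardiness = 1

1


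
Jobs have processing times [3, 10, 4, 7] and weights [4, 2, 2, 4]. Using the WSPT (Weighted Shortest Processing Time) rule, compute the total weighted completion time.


Compute p/w ratios and sort ascending (WSPT): [(3, 4), (7, 4), (4, 2), (10, 2)]
Compute weighted completion times:
  Job (p=3,w=4): C=3, w*C=4*3=12
  Job (p=7,w=4): C=10, w*C=4*10=40
  Job (p=4,w=2): C=14, w*C=2*14=28
  Job (p=10,w=2): C=24, w*C=2*24=48
Total weighted completion time = 128

128


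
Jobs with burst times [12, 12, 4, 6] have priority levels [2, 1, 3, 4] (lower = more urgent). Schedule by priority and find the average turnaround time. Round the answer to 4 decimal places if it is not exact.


Sort by priority (ascending = highest first):
Order: [(1, 12), (2, 12), (3, 4), (4, 6)]
Completion times:
  Priority 1, burst=12, C=12
  Priority 2, burst=12, C=24
  Priority 3, burst=4, C=28
  Priority 4, burst=6, C=34
Average turnaround = 98/4 = 24.5

24.5


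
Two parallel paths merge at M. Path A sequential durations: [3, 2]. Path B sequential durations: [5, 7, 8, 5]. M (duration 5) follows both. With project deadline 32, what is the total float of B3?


Forward pass: ES(B3) = sum of predecessors on chain B = 12
EF = ES + duration = 12 + 8 = 20
Backward pass: LF(M) = deadline = 32; LS(M) = 32 - 5 = 27
LF(B3) = LS(M) - sum(successors on chain B) = 27 - 5 = 22
LS = LF - duration = 22 - 8 = 14
Total float = LS - ES = 14 - 12 = 2

2


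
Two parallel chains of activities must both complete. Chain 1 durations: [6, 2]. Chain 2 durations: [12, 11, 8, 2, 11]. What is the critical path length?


Path A total = 6 + 2 = 8
Path B total = 12 + 11 + 8 + 2 + 11 = 44
Critical path = longest path = max(8, 44) = 44

44


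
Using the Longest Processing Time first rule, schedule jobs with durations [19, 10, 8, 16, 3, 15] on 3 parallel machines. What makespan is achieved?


Sort jobs in decreasing order (LPT): [19, 16, 15, 10, 8, 3]
Assign each job to the least loaded machine:
  Machine 1: jobs [19, 3], load = 22
  Machine 2: jobs [16, 8], load = 24
  Machine 3: jobs [15, 10], load = 25
Makespan = max load = 25

25


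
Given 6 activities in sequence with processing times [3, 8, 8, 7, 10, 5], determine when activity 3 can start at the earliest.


Activity 3 starts after activities 1 through 2 complete.
Predecessor durations: [3, 8]
ES = 3 + 8 = 11

11


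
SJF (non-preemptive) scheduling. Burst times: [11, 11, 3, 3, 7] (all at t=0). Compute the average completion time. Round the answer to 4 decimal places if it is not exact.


SJF order (ascending): [3, 3, 7, 11, 11]
Completion times:
  Job 1: burst=3, C=3
  Job 2: burst=3, C=6
  Job 3: burst=7, C=13
  Job 4: burst=11, C=24
  Job 5: burst=11, C=35
Average completion = 81/5 = 16.2

16.2


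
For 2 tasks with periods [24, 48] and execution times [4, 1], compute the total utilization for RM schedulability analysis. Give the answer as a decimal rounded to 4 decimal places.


Compute individual utilizations (exact fractions):
  Task 1: C/T = 4/24 = 1/6 (approx. 0.1667)
  Task 2: C/T = 1/48 (approx. 0.0208)
Total utilization U = 1/6 + 1/48 = 3/16
Rounded to 4 decimal places: U = 0.1875
RM (Liu & Layland) bound for 2 tasks = 0.828427; compare with U = 3/16 (approx. 0.187500)
U <= bound, so schedulable by RM sufficient condition.

0.1875


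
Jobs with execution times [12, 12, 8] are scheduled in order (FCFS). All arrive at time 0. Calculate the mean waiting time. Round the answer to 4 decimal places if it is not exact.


FCFS order (as given): [12, 12, 8]
Waiting times:
  Job 1: wait = 0
  Job 2: wait = 12
  Job 3: wait = 24
Sum of waiting times = 36
Average waiting time = 36/3 = 12.0

12.0


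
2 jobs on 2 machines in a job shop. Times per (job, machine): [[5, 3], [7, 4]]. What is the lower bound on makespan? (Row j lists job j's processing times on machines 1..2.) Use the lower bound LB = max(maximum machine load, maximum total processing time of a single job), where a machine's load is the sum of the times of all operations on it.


Machine loads:
  Machine 1: 5 + 7 = 12
  Machine 2: 3 + 4 = 7
Max machine load = 12
Job totals:
  Job 1: 8
  Job 2: 11
Max job total = 11
Lower bound = max(12, 11) = 12

12


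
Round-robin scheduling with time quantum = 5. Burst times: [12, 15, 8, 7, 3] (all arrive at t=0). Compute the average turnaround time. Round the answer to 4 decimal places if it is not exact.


Time quantum = 5
Execution trace:
  J1 runs 5 units, time = 5
  J2 runs 5 units, time = 10
  J3 runs 5 units, time = 15
  J4 runs 5 units, time = 20
  J5 runs 3 units, time = 23
  J1 runs 5 units, time = 28
  J2 runs 5 units, time = 33
  J3 runs 3 units, time = 36
  J4 runs 2 units, time = 38
  J1 runs 2 units, time = 40
  J2 runs 5 units, time = 45
Finish times: [40, 45, 36, 38, 23]
Average turnaround = 182/5 = 36.4

36.4


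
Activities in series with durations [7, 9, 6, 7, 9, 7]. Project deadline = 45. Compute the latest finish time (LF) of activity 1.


LF(activity 1) = deadline - sum of successor durations
Successors: activities 2 through 6 with durations [9, 6, 7, 9, 7]
Sum of successor durations = 38
LF = 45 - 38 = 7

7


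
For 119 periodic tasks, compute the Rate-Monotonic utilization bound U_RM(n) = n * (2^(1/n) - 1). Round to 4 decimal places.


Compute 2^(1/119) = 1.0058417632
Subtract 1: 1.0058417632 - 1 = 0.0058417632
Multiply by n: 119 * 0.0058417632 = 0.6951698208
Round to 4 dp: 0.6952

0.6952


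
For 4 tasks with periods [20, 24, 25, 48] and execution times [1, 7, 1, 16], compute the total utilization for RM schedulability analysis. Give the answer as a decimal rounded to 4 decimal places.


Compute individual utilizations (exact fractions):
  Task 1: C/T = 1/20 (approx. 0.05)
  Task 2: C/T = 7/24 (approx. 0.2917)
  Task 3: C/T = 1/25 (approx. 0.04)
  Task 4: C/T = 16/48 = 1/3 (approx. 0.3333)
Total utilization U = 1/20 + 7/24 + 1/25 + 1/3 = 143/200
Rounded to 4 decimal places: U = 0.7150
RM (Liu & Layland) bound for 4 tasks = 0.756828; compare with U = 143/200 (approx. 0.715000)
U <= bound, so schedulable by RM sufficient condition.

0.7150


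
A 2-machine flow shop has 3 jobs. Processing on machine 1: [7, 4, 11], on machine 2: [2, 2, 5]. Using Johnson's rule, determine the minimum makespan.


Apply Johnson's rule:
  Group 1 (a <= b): []
  Group 2 (a > b): [(3, 11, 5), (1, 7, 2), (2, 4, 2)]
Optimal job order: [3, 1, 2]
Schedule:
  Job 3: M1 done at 11, M2 done at 16
  Job 1: M1 done at 18, M2 done at 20
  Job 2: M1 done at 22, M2 done at 24
Makespan = 24

24


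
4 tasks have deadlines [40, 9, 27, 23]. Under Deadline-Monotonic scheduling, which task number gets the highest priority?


Sort tasks by relative deadline (ascending):
  Task 2: deadline = 9
  Task 4: deadline = 23
  Task 3: deadline = 27
  Task 1: deadline = 40
Priority order (highest first): [2, 4, 3, 1]
Highest priority task = 2

2


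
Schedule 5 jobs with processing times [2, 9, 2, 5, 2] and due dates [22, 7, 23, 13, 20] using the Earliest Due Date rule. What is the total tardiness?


Sort by due date (EDD order): [(9, 7), (5, 13), (2, 20), (2, 22), (2, 23)]
Compute completion times and tardiness:
  Job 1: p=9, d=7, C=9, tardiness=max(0,9-7)=2
  Job 2: p=5, d=13, C=14, tardiness=max(0,14-13)=1
  Job 3: p=2, d=20, C=16, tardiness=max(0,16-20)=0
  Job 4: p=2, d=22, C=18, tardiness=max(0,18-22)=0
  Job 5: p=2, d=23, C=20, tardiness=max(0,20-23)=0
Total tardiness = 3

3


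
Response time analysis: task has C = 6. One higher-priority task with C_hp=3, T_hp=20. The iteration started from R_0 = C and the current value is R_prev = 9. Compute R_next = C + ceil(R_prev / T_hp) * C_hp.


R_next = C + ceil(R_prev / T_hp) * C_hp
ceil(9 / 20) = ceil(0.45) = 1
Interference = 1 * 3 = 3
R_next = 6 + 3 = 9
R_next = R_prev, so the iteration has converged (response time = 9).

9


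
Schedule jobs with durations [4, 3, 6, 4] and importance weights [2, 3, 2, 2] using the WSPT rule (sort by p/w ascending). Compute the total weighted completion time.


Compute p/w ratios and sort ascending (WSPT): [(3, 3), (4, 2), (4, 2), (6, 2)]
Compute weighted completion times:
  Job (p=3,w=3): C=3, w*C=3*3=9
  Job (p=4,w=2): C=7, w*C=2*7=14
  Job (p=4,w=2): C=11, w*C=2*11=22
  Job (p=6,w=2): C=17, w*C=2*17=34
Total weighted completion time = 79

79


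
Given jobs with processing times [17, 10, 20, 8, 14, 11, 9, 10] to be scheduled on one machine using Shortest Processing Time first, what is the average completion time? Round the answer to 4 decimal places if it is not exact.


Sort jobs by processing time (SPT order): [8, 9, 10, 10, 11, 14, 17, 20]
Compute completion times sequentially:
  Job 1: processing = 8, completes at 8
  Job 2: processing = 9, completes at 17
  Job 3: processing = 10, completes at 27
  Job 4: processing = 10, completes at 37
  Job 5: processing = 11, completes at 48
  Job 6: processing = 14, completes at 62
  Job 7: processing = 17, completes at 79
  Job 8: processing = 20, completes at 99
Sum of completion times = 377
Average completion time = 377/8 = 47.125

47.125


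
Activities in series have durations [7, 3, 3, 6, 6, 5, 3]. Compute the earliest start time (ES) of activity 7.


Activity 7 starts after activities 1 through 6 complete.
Predecessor durations: [7, 3, 3, 6, 6, 5]
ES = 7 + 3 + 3 + 6 + 6 + 5 = 30

30


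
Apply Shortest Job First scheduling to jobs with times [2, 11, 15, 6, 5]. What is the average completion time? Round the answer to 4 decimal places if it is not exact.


SJF order (ascending): [2, 5, 6, 11, 15]
Completion times:
  Job 1: burst=2, C=2
  Job 2: burst=5, C=7
  Job 3: burst=6, C=13
  Job 4: burst=11, C=24
  Job 5: burst=15, C=39
Average completion = 85/5 = 17.0

17.0


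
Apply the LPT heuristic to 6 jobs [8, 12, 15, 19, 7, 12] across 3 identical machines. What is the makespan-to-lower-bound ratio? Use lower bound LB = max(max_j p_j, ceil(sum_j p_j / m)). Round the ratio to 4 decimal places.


LPT order: [19, 15, 12, 12, 8, 7]
Machine loads after assignment: [26, 23, 24]
LPT makespan = 26
Lower bound = max(max_job, ceil(total/3)) = max(19, 25) = 25
Ratio = 26 / 25 = 1.04

1.04


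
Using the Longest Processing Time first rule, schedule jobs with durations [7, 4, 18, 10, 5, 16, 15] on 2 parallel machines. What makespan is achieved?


Sort jobs in decreasing order (LPT): [18, 16, 15, 10, 7, 5, 4]
Assign each job to the least loaded machine:
  Machine 1: jobs [18, 10, 7, 4], load = 39
  Machine 2: jobs [16, 15, 5], load = 36
Makespan = max load = 39

39


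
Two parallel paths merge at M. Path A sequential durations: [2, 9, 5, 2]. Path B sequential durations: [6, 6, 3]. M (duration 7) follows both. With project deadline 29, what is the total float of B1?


Forward pass: ES(B1) = sum of predecessors on chain B = 0
EF = ES + duration = 0 + 6 = 6
Backward pass: LF(M) = deadline = 29; LS(M) = 29 - 7 = 22
LF(B1) = LS(M) - sum(successors on chain B) = 22 - 9 = 13
LS = LF - duration = 13 - 6 = 7
Total float = LS - ES = 7 - 0 = 7

7


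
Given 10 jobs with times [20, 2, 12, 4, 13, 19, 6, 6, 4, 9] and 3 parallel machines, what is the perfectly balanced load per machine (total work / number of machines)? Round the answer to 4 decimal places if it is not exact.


Total processing time = 20 + 2 + 12 + 4 + 13 + 19 + 6 + 6 + 4 + 9 = 95
Number of machines = 3
Ideal balanced load = 95 / 3 = 31.6667

31.6667


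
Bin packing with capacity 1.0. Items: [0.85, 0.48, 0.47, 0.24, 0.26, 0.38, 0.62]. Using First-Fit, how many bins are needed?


Place items sequentially using First-Fit:
  Item 0.85 -> new Bin 1
  Item 0.48 -> new Bin 2
  Item 0.47 -> Bin 2 (now 0.95)
  Item 0.24 -> new Bin 3
  Item 0.26 -> Bin 3 (now 0.5)
  Item 0.38 -> Bin 3 (now 0.88)
  Item 0.62 -> new Bin 4
Total bins used = 4

4


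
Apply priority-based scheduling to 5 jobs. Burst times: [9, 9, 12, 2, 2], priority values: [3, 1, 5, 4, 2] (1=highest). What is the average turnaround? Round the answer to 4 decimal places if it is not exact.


Sort by priority (ascending = highest first):
Order: [(1, 9), (2, 2), (3, 9), (4, 2), (5, 12)]
Completion times:
  Priority 1, burst=9, C=9
  Priority 2, burst=2, C=11
  Priority 3, burst=9, C=20
  Priority 4, burst=2, C=22
  Priority 5, burst=12, C=34
Average turnaround = 96/5 = 19.2

19.2


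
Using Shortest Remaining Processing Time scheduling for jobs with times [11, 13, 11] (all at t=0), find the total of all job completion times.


Since all jobs arrive at t=0, SRPT equals SPT ordering.
SPT order: [11, 11, 13]
Completion times:
  Job 1: p=11, C=11
  Job 2: p=11, C=22
  Job 3: p=13, C=35
Total completion time = 11 + 22 + 35 = 68

68


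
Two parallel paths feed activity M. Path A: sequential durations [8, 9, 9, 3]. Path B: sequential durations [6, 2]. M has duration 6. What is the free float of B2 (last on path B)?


ES(B2) = sum of predecessors on chain B = 6
EF(B2) = ES + duration = 6 + 2 = 8
Successor of B2 is M. ES(M) = max(sum(A), sum(B)) = max(29, 8) = 29
Free float = ES(successor) - EF(current) = 29 - 8 = 21

21


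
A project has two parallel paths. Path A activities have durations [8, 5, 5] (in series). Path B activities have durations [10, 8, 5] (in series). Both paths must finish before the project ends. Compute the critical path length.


Path A total = 8 + 5 + 5 = 18
Path B total = 10 + 8 + 5 = 23
Critical path = longest path = max(18, 23) = 23

23


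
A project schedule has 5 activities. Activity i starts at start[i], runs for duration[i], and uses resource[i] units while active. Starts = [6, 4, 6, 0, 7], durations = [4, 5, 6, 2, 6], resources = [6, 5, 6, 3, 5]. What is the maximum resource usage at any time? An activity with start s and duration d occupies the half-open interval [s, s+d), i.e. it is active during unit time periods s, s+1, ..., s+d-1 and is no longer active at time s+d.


Each activity i is active on [start_i, start_i + duration_i).
Compute total resource usage per time slot:
  t=0: active resources = [3], total = 3
  t=1: active resources = [3], total = 3
  t=2: active resources = [], total = 0
  t=3: active resources = [], total = 0
  t=4: active resources = [5], total = 5
  t=5: active resources = [5], total = 5
  t=6: active resources = [6, 5, 6], total = 17
  t=7: active resources = [6, 5, 6, 5], total = 22
  t=8: active resources = [6, 5, 6, 5], total = 22
  t=9: active resources = [6, 6, 5], total = 17
  t=10: active resources = [6, 5], total = 11
  t=11: active resources = [6, 5], total = 11
  t=12: active resources = [5], total = 5
Peak resource demand = 22

22


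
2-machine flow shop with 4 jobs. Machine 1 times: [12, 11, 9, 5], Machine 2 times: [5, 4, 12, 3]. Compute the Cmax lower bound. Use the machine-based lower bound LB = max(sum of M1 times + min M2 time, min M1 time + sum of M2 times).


LB1 = sum(M1 times) + min(M2 times) = 37 + 3 = 40
LB2 = min(M1 times) + sum(M2 times) = 5 + 24 = 29
Lower bound = max(LB1, LB2) = max(40, 29) = 40

40


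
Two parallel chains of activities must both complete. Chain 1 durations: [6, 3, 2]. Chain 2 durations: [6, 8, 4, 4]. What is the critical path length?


Path A total = 6 + 3 + 2 = 11
Path B total = 6 + 8 + 4 + 4 = 22
Critical path = longest path = max(11, 22) = 22

22


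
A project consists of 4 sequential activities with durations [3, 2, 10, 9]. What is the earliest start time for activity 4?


Activity 4 starts after activities 1 through 3 complete.
Predecessor durations: [3, 2, 10]
ES = 3 + 2 + 10 = 15

15


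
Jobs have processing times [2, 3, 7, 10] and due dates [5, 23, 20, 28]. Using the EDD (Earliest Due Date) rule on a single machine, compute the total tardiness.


Sort by due date (EDD order): [(2, 5), (7, 20), (3, 23), (10, 28)]
Compute completion times and tardiness:
  Job 1: p=2, d=5, C=2, tardiness=max(0,2-5)=0
  Job 2: p=7, d=20, C=9, tardiness=max(0,9-20)=0
  Job 3: p=3, d=23, C=12, tardiness=max(0,12-23)=0
  Job 4: p=10, d=28, C=22, tardiness=max(0,22-28)=0
Total tardiness = 0

0


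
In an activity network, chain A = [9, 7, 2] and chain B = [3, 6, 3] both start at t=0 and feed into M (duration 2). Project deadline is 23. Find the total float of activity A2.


Forward pass: ES(A2) = sum of predecessors on chain A = 9
EF = ES + duration = 9 + 7 = 16
Backward pass: LF(M) = deadline = 23; LS(M) = 23 - 2 = 21
LF(A2) = LS(M) - sum(successors on chain A) = 21 - 2 = 19
LS = LF - duration = 19 - 7 = 12
Total float = LS - ES = 12 - 9 = 3

3


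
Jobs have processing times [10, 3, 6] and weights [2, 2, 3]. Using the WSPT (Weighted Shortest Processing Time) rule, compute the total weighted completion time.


Compute p/w ratios and sort ascending (WSPT): [(3, 2), (6, 3), (10, 2)]
Compute weighted completion times:
  Job (p=3,w=2): C=3, w*C=2*3=6
  Job (p=6,w=3): C=9, w*C=3*9=27
  Job (p=10,w=2): C=19, w*C=2*19=38
Total weighted completion time = 71

71


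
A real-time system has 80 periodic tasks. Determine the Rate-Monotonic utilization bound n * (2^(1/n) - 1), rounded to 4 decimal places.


Compute 2^(1/80) = 1.0087019838
Subtract 1: 1.0087019838 - 1 = 0.0087019838
Multiply by n: 80 * 0.0087019838 = 0.6961587040
Round to 4 dp: 0.6962

0.6962


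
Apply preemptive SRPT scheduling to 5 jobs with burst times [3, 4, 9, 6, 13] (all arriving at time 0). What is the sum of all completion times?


Since all jobs arrive at t=0, SRPT equals SPT ordering.
SPT order: [3, 4, 6, 9, 13]
Completion times:
  Job 1: p=3, C=3
  Job 2: p=4, C=7
  Job 3: p=6, C=13
  Job 4: p=9, C=22
  Job 5: p=13, C=35
Total completion time = 3 + 7 + 13 + 22 + 35 = 80

80


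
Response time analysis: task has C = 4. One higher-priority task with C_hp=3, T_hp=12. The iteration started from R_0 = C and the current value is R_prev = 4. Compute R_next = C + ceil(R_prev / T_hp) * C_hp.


R_next = C + ceil(R_prev / T_hp) * C_hp
ceil(4 / 12) = ceil(0.3333) = 1
Interference = 1 * 3 = 3
R_next = 4 + 3 = 7

7


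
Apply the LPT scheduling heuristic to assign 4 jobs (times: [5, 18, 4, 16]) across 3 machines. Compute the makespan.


Sort jobs in decreasing order (LPT): [18, 16, 5, 4]
Assign each job to the least loaded machine:
  Machine 1: jobs [18], load = 18
  Machine 2: jobs [16], load = 16
  Machine 3: jobs [5, 4], load = 9
Makespan = max load = 18

18


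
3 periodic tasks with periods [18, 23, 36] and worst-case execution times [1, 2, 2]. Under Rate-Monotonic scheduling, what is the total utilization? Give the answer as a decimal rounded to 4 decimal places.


Compute individual utilizations (exact fractions):
  Task 1: C/T = 1/18 (approx. 0.0556)
  Task 2: C/T = 2/23 (approx. 0.087)
  Task 3: C/T = 2/36 = 1/18 (approx. 0.0556)
Total utilization U = 1/18 + 2/23 + 1/18 = 41/207
Rounded to 4 decimal places: U = 0.1981
RM (Liu & Layland) bound for 3 tasks = 0.779763; compare with U = 41/207 (approx. 0.198068)
U <= bound, so schedulable by RM sufficient condition.

0.1981


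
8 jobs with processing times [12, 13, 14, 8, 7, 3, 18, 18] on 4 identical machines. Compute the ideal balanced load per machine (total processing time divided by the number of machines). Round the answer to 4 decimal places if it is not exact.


Total processing time = 12 + 13 + 14 + 8 + 7 + 3 + 18 + 18 = 93
Number of machines = 4
Ideal balanced load = 93 / 4 = 23.25

23.25


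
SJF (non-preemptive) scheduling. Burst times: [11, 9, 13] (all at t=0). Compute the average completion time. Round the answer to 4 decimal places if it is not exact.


SJF order (ascending): [9, 11, 13]
Completion times:
  Job 1: burst=9, C=9
  Job 2: burst=11, C=20
  Job 3: burst=13, C=33
Average completion = 62/3 = 20.6667

20.6667


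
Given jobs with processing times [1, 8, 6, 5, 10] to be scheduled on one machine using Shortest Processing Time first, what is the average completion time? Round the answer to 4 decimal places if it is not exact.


Sort jobs by processing time (SPT order): [1, 5, 6, 8, 10]
Compute completion times sequentially:
  Job 1: processing = 1, completes at 1
  Job 2: processing = 5, completes at 6
  Job 3: processing = 6, completes at 12
  Job 4: processing = 8, completes at 20
  Job 5: processing = 10, completes at 30
Sum of completion times = 69
Average completion time = 69/5 = 13.8

13.8


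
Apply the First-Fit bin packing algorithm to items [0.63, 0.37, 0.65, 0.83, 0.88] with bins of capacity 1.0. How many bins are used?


Place items sequentially using First-Fit:
  Item 0.63 -> new Bin 1
  Item 0.37 -> Bin 1 (now 1.0)
  Item 0.65 -> new Bin 2
  Item 0.83 -> new Bin 3
  Item 0.88 -> new Bin 4
Total bins used = 4

4


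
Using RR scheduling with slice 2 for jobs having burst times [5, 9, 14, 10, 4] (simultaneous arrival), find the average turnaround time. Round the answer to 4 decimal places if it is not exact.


Time quantum = 2
Execution trace:
  J1 runs 2 units, time = 2
  J2 runs 2 units, time = 4
  J3 runs 2 units, time = 6
  J4 runs 2 units, time = 8
  J5 runs 2 units, time = 10
  J1 runs 2 units, time = 12
  J2 runs 2 units, time = 14
  J3 runs 2 units, time = 16
  J4 runs 2 units, time = 18
  J5 runs 2 units, time = 20
  J1 runs 1 units, time = 21
  J2 runs 2 units, time = 23
  J3 runs 2 units, time = 25
  J4 runs 2 units, time = 27
  J2 runs 2 units, time = 29
  J3 runs 2 units, time = 31
  J4 runs 2 units, time = 33
  J2 runs 1 units, time = 34
  J3 runs 2 units, time = 36
  J4 runs 2 units, time = 38
  J3 runs 2 units, time = 40
  J3 runs 2 units, time = 42
Finish times: [21, 34, 42, 38, 20]
Average turnaround = 155/5 = 31.0

31.0


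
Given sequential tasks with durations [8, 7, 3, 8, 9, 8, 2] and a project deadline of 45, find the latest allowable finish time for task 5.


LF(activity 5) = deadline - sum of successor durations
Successors: activities 6 through 7 with durations [8, 2]
Sum of successor durations = 10
LF = 45 - 10 = 35

35


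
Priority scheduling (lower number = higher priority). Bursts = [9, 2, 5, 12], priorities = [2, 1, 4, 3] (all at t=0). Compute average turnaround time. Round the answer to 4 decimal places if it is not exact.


Sort by priority (ascending = highest first):
Order: [(1, 2), (2, 9), (3, 12), (4, 5)]
Completion times:
  Priority 1, burst=2, C=2
  Priority 2, burst=9, C=11
  Priority 3, burst=12, C=23
  Priority 4, burst=5, C=28
Average turnaround = 64/4 = 16.0

16.0


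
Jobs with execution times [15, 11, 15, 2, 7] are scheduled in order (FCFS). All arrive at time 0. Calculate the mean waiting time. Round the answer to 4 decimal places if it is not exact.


FCFS order (as given): [15, 11, 15, 2, 7]
Waiting times:
  Job 1: wait = 0
  Job 2: wait = 15
  Job 3: wait = 26
  Job 4: wait = 41
  Job 5: wait = 43
Sum of waiting times = 125
Average waiting time = 125/5 = 25.0

25.0


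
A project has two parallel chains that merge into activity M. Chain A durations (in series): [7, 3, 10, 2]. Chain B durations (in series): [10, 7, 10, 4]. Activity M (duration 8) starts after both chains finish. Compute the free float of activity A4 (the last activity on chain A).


ES(A4) = sum of predecessors on chain A = 20
EF(A4) = ES + duration = 20 + 2 = 22
Successor of A4 is M. ES(M) = max(sum(A), sum(B)) = max(22, 31) = 31
Free float = ES(successor) - EF(current) = 31 - 22 = 9

9


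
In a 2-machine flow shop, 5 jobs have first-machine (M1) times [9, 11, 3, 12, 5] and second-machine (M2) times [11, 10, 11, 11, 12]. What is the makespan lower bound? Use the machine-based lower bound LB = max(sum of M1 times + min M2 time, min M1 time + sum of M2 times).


LB1 = sum(M1 times) + min(M2 times) = 40 + 10 = 50
LB2 = min(M1 times) + sum(M2 times) = 3 + 55 = 58
Lower bound = max(LB1, LB2) = max(50, 58) = 58

58


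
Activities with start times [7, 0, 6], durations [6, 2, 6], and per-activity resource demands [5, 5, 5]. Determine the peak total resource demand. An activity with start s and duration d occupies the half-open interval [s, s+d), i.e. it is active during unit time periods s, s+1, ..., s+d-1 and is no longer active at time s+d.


Each activity i is active on [start_i, start_i + duration_i).
Compute total resource usage per time slot:
  t=0: active resources = [5], total = 5
  t=1: active resources = [5], total = 5
  t=2: active resources = [], total = 0
  t=3: active resources = [], total = 0
  t=4: active resources = [], total = 0
  t=5: active resources = [], total = 0
  t=6: active resources = [5], total = 5
  t=7: active resources = [5, 5], total = 10
  t=8: active resources = [5, 5], total = 10
  t=9: active resources = [5, 5], total = 10
  t=10: active resources = [5, 5], total = 10
  t=11: active resources = [5, 5], total = 10
  t=12: active resources = [5], total = 5
Peak resource demand = 10

10


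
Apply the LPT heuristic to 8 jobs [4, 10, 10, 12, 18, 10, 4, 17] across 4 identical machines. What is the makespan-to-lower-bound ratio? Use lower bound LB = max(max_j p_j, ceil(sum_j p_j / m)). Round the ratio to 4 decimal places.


LPT order: [18, 17, 12, 10, 10, 10, 4, 4]
Machine loads after assignment: [22, 21, 22, 20]
LPT makespan = 22
Lower bound = max(max_job, ceil(total/4)) = max(18, 22) = 22
Ratio = 22 / 22 = 1.0

1.0


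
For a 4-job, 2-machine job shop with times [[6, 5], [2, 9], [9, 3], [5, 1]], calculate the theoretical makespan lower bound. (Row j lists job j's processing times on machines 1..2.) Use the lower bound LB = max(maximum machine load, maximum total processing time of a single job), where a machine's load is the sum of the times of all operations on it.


Machine loads:
  Machine 1: 6 + 2 + 9 + 5 = 22
  Machine 2: 5 + 9 + 3 + 1 = 18
Max machine load = 22
Job totals:
  Job 1: 11
  Job 2: 11
  Job 3: 12
  Job 4: 6
Max job total = 12
Lower bound = max(22, 12) = 22

22


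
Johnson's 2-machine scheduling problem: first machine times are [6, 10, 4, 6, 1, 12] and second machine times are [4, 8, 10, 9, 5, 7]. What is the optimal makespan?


Apply Johnson's rule:
  Group 1 (a <= b): [(5, 1, 5), (3, 4, 10), (4, 6, 9)]
  Group 2 (a > b): [(2, 10, 8), (6, 12, 7), (1, 6, 4)]
Optimal job order: [5, 3, 4, 2, 6, 1]
Schedule:
  Job 5: M1 done at 1, M2 done at 6
  Job 3: M1 done at 5, M2 done at 16
  Job 4: M1 done at 11, M2 done at 25
  Job 2: M1 done at 21, M2 done at 33
  Job 6: M1 done at 33, M2 done at 40
  Job 1: M1 done at 39, M2 done at 44
Makespan = 44

44


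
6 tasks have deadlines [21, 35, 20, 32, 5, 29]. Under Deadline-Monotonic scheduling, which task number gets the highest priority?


Sort tasks by relative deadline (ascending):
  Task 5: deadline = 5
  Task 3: deadline = 20
  Task 1: deadline = 21
  Task 6: deadline = 29
  Task 4: deadline = 32
  Task 2: deadline = 35
Priority order (highest first): [5, 3, 1, 6, 4, 2]
Highest priority task = 5

5


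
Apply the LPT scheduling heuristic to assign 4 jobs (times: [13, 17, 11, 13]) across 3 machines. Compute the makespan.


Sort jobs in decreasing order (LPT): [17, 13, 13, 11]
Assign each job to the least loaded machine:
  Machine 1: jobs [17], load = 17
  Machine 2: jobs [13, 11], load = 24
  Machine 3: jobs [13], load = 13
Makespan = max load = 24

24


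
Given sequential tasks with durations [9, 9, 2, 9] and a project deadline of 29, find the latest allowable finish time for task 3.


LF(activity 3) = deadline - sum of successor durations
Successors: activities 4 through 4 with durations [9]
Sum of successor durations = 9
LF = 29 - 9 = 20

20


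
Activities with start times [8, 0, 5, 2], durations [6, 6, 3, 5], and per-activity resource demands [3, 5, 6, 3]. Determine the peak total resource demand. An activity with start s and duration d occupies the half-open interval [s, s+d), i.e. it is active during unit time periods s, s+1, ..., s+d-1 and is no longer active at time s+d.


Each activity i is active on [start_i, start_i + duration_i).
Compute total resource usage per time slot:
  t=0: active resources = [5], total = 5
  t=1: active resources = [5], total = 5
  t=2: active resources = [5, 3], total = 8
  t=3: active resources = [5, 3], total = 8
  t=4: active resources = [5, 3], total = 8
  t=5: active resources = [5, 6, 3], total = 14
  t=6: active resources = [6, 3], total = 9
  t=7: active resources = [6], total = 6
  t=8: active resources = [3], total = 3
  t=9: active resources = [3], total = 3
  t=10: active resources = [3], total = 3
  t=11: active resources = [3], total = 3
  t=12: active resources = [3], total = 3
  t=13: active resources = [3], total = 3
Peak resource demand = 14

14


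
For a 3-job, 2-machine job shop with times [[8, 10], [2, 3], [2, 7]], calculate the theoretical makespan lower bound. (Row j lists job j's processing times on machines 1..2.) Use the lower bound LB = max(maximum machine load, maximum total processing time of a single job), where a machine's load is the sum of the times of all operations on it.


Machine loads:
  Machine 1: 8 + 2 + 2 = 12
  Machine 2: 10 + 3 + 7 = 20
Max machine load = 20
Job totals:
  Job 1: 18
  Job 2: 5
  Job 3: 9
Max job total = 18
Lower bound = max(20, 18) = 20

20


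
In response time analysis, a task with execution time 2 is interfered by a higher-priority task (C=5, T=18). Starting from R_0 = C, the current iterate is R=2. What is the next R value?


R_next = C + ceil(R_prev / T_hp) * C_hp
ceil(2 / 18) = ceil(0.1111) = 1
Interference = 1 * 5 = 5
R_next = 2 + 5 = 7

7


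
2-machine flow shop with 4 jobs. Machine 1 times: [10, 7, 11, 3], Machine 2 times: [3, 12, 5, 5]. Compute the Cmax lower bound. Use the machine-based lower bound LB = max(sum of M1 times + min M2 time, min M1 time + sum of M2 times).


LB1 = sum(M1 times) + min(M2 times) = 31 + 3 = 34
LB2 = min(M1 times) + sum(M2 times) = 3 + 25 = 28
Lower bound = max(LB1, LB2) = max(34, 28) = 34

34


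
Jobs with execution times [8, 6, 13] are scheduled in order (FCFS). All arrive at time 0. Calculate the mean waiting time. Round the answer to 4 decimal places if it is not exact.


FCFS order (as given): [8, 6, 13]
Waiting times:
  Job 1: wait = 0
  Job 2: wait = 8
  Job 3: wait = 14
Sum of waiting times = 22
Average waiting time = 22/3 = 7.3333

7.3333


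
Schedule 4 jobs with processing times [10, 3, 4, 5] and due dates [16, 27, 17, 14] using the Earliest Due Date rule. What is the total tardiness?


Sort by due date (EDD order): [(5, 14), (10, 16), (4, 17), (3, 27)]
Compute completion times and tardiness:
  Job 1: p=5, d=14, C=5, tardiness=max(0,5-14)=0
  Job 2: p=10, d=16, C=15, tardiness=max(0,15-16)=0
  Job 3: p=4, d=17, C=19, tardiness=max(0,19-17)=2
  Job 4: p=3, d=27, C=22, tardiness=max(0,22-27)=0
Total tardiness = 2

2


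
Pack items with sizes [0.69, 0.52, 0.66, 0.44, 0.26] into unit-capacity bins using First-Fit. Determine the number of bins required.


Place items sequentially using First-Fit:
  Item 0.69 -> new Bin 1
  Item 0.52 -> new Bin 2
  Item 0.66 -> new Bin 3
  Item 0.44 -> Bin 2 (now 0.96)
  Item 0.26 -> Bin 1 (now 0.95)
Total bins used = 3

3


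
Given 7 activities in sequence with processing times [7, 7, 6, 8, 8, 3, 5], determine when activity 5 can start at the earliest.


Activity 5 starts after activities 1 through 4 complete.
Predecessor durations: [7, 7, 6, 8]
ES = 7 + 7 + 6 + 8 = 28

28


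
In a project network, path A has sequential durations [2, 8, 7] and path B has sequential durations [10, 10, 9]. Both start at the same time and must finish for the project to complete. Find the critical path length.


Path A total = 2 + 8 + 7 = 17
Path B total = 10 + 10 + 9 = 29
Critical path = longest path = max(17, 29) = 29

29


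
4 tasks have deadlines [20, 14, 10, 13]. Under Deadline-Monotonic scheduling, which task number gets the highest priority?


Sort tasks by relative deadline (ascending):
  Task 3: deadline = 10
  Task 4: deadline = 13
  Task 2: deadline = 14
  Task 1: deadline = 20
Priority order (highest first): [3, 4, 2, 1]
Highest priority task = 3

3


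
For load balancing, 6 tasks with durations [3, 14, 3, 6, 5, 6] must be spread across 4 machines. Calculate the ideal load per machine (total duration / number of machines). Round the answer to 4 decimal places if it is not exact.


Total processing time = 3 + 14 + 3 + 6 + 5 + 6 = 37
Number of machines = 4
Ideal balanced load = 37 / 4 = 9.25

9.25


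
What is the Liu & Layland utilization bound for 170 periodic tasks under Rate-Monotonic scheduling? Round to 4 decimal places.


Compute 2^(1/170) = 1.0040856600
Subtract 1: 1.0040856600 - 1 = 0.0040856600
Multiply by n: 170 * 0.0040856600 = 0.6945622000
Round to 4 dp: 0.6946

0.6946


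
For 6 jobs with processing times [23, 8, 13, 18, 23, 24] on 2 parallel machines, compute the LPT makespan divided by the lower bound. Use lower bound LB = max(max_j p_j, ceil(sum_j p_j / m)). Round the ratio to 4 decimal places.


LPT order: [24, 23, 23, 18, 13, 8]
Machine loads after assignment: [55, 54]
LPT makespan = 55
Lower bound = max(max_job, ceil(total/2)) = max(24, 55) = 55
Ratio = 55 / 55 = 1.0

1.0


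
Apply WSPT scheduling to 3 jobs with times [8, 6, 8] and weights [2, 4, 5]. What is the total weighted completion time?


Compute p/w ratios and sort ascending (WSPT): [(6, 4), (8, 5), (8, 2)]
Compute weighted completion times:
  Job (p=6,w=4): C=6, w*C=4*6=24
  Job (p=8,w=5): C=14, w*C=5*14=70
  Job (p=8,w=2): C=22, w*C=2*22=44
Total weighted completion time = 138

138


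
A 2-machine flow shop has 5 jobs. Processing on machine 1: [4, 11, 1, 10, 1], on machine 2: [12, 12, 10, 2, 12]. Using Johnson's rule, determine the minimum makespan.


Apply Johnson's rule:
  Group 1 (a <= b): [(3, 1, 10), (5, 1, 12), (1, 4, 12), (2, 11, 12)]
  Group 2 (a > b): [(4, 10, 2)]
Optimal job order: [3, 5, 1, 2, 4]
Schedule:
  Job 3: M1 done at 1, M2 done at 11
  Job 5: M1 done at 2, M2 done at 23
  Job 1: M1 done at 6, M2 done at 35
  Job 2: M1 done at 17, M2 done at 47
  Job 4: M1 done at 27, M2 done at 49
Makespan = 49

49


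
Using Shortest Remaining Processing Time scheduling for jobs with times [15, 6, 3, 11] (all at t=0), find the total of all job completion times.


Since all jobs arrive at t=0, SRPT equals SPT ordering.
SPT order: [3, 6, 11, 15]
Completion times:
  Job 1: p=3, C=3
  Job 2: p=6, C=9
  Job 3: p=11, C=20
  Job 4: p=15, C=35
Total completion time = 3 + 9 + 20 + 35 = 67

67


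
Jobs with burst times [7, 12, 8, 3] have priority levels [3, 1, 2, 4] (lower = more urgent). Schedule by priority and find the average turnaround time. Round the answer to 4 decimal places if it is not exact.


Sort by priority (ascending = highest first):
Order: [(1, 12), (2, 8), (3, 7), (4, 3)]
Completion times:
  Priority 1, burst=12, C=12
  Priority 2, burst=8, C=20
  Priority 3, burst=7, C=27
  Priority 4, burst=3, C=30
Average turnaround = 89/4 = 22.25

22.25


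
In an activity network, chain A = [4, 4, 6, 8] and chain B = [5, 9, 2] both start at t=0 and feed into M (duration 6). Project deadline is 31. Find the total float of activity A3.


Forward pass: ES(A3) = sum of predecessors on chain A = 8
EF = ES + duration = 8 + 6 = 14
Backward pass: LF(M) = deadline = 31; LS(M) = 31 - 6 = 25
LF(A3) = LS(M) - sum(successors on chain A) = 25 - 8 = 17
LS = LF - duration = 17 - 6 = 11
Total float = LS - ES = 11 - 8 = 3

3


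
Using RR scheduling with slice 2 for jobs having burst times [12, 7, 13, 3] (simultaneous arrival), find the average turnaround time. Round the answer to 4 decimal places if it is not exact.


Time quantum = 2
Execution trace:
  J1 runs 2 units, time = 2
  J2 runs 2 units, time = 4
  J3 runs 2 units, time = 6
  J4 runs 2 units, time = 8
  J1 runs 2 units, time = 10
  J2 runs 2 units, time = 12
  J3 runs 2 units, time = 14
  J4 runs 1 units, time = 15
  J1 runs 2 units, time = 17
  J2 runs 2 units, time = 19
  J3 runs 2 units, time = 21
  J1 runs 2 units, time = 23
  J2 runs 1 units, time = 24
  J3 runs 2 units, time = 26
  J1 runs 2 units, time = 28
  J3 runs 2 units, time = 30
  J1 runs 2 units, time = 32
  J3 runs 2 units, time = 34
  J3 runs 1 units, time = 35
Finish times: [32, 24, 35, 15]
Average turnaround = 106/4 = 26.5

26.5


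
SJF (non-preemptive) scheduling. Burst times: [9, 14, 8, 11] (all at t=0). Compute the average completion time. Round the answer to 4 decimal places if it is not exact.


SJF order (ascending): [8, 9, 11, 14]
Completion times:
  Job 1: burst=8, C=8
  Job 2: burst=9, C=17
  Job 3: burst=11, C=28
  Job 4: burst=14, C=42
Average completion = 95/4 = 23.75

23.75


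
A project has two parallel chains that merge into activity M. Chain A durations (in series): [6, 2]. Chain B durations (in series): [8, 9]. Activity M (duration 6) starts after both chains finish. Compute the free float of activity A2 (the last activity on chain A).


ES(A2) = sum of predecessors on chain A = 6
EF(A2) = ES + duration = 6 + 2 = 8
Successor of A2 is M. ES(M) = max(sum(A), sum(B)) = max(8, 17) = 17
Free float = ES(successor) - EF(current) = 17 - 8 = 9

9


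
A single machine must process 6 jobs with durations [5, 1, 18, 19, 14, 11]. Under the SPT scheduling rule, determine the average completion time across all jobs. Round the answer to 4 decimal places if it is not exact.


Sort jobs by processing time (SPT order): [1, 5, 11, 14, 18, 19]
Compute completion times sequentially:
  Job 1: processing = 1, completes at 1
  Job 2: processing = 5, completes at 6
  Job 3: processing = 11, completes at 17
  Job 4: processing = 14, completes at 31
  Job 5: processing = 18, completes at 49
  Job 6: processing = 19, completes at 68
Sum of completion times = 172
Average completion time = 172/6 = 28.6667

28.6667


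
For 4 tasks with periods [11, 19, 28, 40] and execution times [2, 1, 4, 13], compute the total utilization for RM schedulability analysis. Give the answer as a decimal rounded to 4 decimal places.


Compute individual utilizations (exact fractions):
  Task 1: C/T = 2/11 (approx. 0.1818)
  Task 2: C/T = 1/19 (approx. 0.0526)
  Task 3: C/T = 4/28 = 1/7 (approx. 0.1429)
  Task 4: C/T = 13/40 (approx. 0.325)
Total utilization U = 2/11 + 1/19 + 1/7 + 13/40 = 41099/58520
Rounded to 4 decimal places: U = 0.7023
RM (Liu & Layland) bound for 4 tasks = 0.756828; compare with U = 41099/58520 (approx. 0.702307)
U <= bound, so schedulable by RM sufficient condition.

0.7023
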